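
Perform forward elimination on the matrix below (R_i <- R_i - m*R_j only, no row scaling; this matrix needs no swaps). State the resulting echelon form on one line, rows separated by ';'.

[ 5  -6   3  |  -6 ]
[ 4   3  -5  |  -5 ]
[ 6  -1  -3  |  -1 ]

REF = [5 -6 3 -6; 0 39/5 -37/5 -1/5; 0 0 -28/39 248/39]

Forward elimination:
R2 <- R2 - (4/5)*R1:  [     0   39/5  -37/5   -1/5 ]
R3 <- R3 - (6/5)*R1:  [     0   31/5  -33/5   31/5 ]
R3 <- R3 - (31/39)*R2:  [      0       0  -28/39  248/39 ]
Row echelon form:
[ 5    -6       3  |      -6 ]
[ 0  39/5   -37/5  |    -1/5 ]
[ 0     0  -28/39  |  248/39 ]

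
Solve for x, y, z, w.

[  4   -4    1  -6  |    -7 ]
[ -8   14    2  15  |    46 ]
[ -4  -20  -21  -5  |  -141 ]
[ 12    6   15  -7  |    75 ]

Forward elimination on [A|b]:
R2 <- R2 - (-2)*R1:  [  0   6   4   3  32 ]
R3 <- R3 - (-1)*R1:  [    0   -24   -20   -11  -148 ]
R4 <- R4 - (3)*R1:  [  0  18  12  11  96 ]
R3 <- R3 - (-4)*R2:  [   0    0   -4    1  -20 ]
R4 <- R4 - (3)*R2:  [ 0  0  0  2  0 ]
Row echelon form:
[ 4  -4   1  -6  |   -7 ]
[ 0   6   4   3  |   32 ]
[ 0   0  -4   1  |  -20 ]
[ 0   0   0   2  |    0 ]
Back-substitution:
w = (0) / 2 = 0
z = (-20 - (1)*(0)) / -4 = 5
y = (32 - (4)*(5) - (3)*(0)) / 6 = 2
x = (-7 - (-4)*(2) - (1)*(5) - (-6)*(0)) / 4 = -1

(-1, 2, 5, 0)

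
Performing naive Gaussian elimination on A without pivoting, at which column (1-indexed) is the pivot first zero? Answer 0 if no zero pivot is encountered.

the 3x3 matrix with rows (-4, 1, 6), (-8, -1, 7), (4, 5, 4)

first zero-pivot column = 3

Naive forward elimination:
R2 <- R2 - (2)*R1:  [  0  -3  -5 ]
R3 <- R3 - (-1)*R1:  [  0   6  10 ]
R3 <- R3 - (-2)*R2:  [ 0  0  0 ]
Matrix at this point:
[ -4   1   6 ]
[  0  -3  -5 ]
[  0   0   0 ]
Pivot entry (3,3) in the last row is zero and there are no rows below to swap with -> zero pivot in column 3 (A is singular).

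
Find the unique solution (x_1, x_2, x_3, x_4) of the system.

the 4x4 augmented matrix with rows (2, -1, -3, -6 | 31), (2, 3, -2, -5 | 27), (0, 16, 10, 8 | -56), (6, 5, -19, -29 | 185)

(-2, 1, -4, -4)

Forward elimination on [A|b]:
R2 <- R2 - (1)*R1:  [  0   4   1   1  -4 ]
R4 <- R4 - (3)*R1:  [   0    8  -10  -11   92 ]
R3 <- R3 - (4)*R2:  [   0    0    6    4  -40 ]
R4 <- R4 - (2)*R2:  [   0    0  -12  -13  100 ]
R4 <- R4 - (-2)*R3:  [  0   0   0  -5  20 ]
Row echelon form:
[ 2  -1  -3  -6  |   31 ]
[ 0   4   1   1  |   -4 ]
[ 0   0   6   4  |  -40 ]
[ 0   0   0  -5  |   20 ]
Back-substitution:
x_4 = (20) / -5 = -4
x_3 = (-40 - (4)*(-4)) / 6 = -4
x_2 = (-4 - (1)*(-4) - (1)*(-4)) / 4 = 1
x_1 = (31 - (-1)*(1) - (-3)*(-4) - (-6)*(-4)) / 2 = -2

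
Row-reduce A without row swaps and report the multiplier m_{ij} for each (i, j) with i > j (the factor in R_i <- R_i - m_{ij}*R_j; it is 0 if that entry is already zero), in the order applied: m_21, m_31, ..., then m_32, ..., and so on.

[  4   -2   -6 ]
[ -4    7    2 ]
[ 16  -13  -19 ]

Forward elimination:
R2 <- R2 - (-1)*R1:  [  0   5  -4 ]
R3 <- R3 - (4)*R1:  [  0  -5   5 ]
R3 <- R3 - (-1)*R2:  [ 0  0  1 ]
Multipliers (in order of application): m_{21} = -1, m_{31} = 4, m_{32} = -1

multipliers: -1, 4, -1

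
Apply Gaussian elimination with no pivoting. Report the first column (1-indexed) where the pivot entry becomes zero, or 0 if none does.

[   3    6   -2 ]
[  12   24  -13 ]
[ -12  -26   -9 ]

first zero-pivot column = 2

Naive forward elimination:
R2 <- R2 - (4)*R1:  [  0   0  -5 ]
R3 <- R3 - (-4)*R1:  [   0   -2  -17 ]
Matrix at this point:
[ 3   6   -2 ]
[ 0   0   -5 ]
[ 0  -2  -17 ]
Pivot entry (2,2) is zero but row 3 has -2 in column 2 -> naive elimination stops; a row interchange (e.g. R2 <-> R3) would be required here.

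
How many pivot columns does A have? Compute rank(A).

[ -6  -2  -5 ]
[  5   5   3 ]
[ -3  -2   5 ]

rank(A) = 3

Row reduction:
R2 <- R2 - (-5/6)*R1:  [    0  10/3  -7/6 ]
R3 <- R3 - (1/2)*R1:  [    0    -1  15/2 ]
R3 <- R3 - (-3/10)*R2:  [      0       0  143/20 ]
Row echelon form:
[ -6    -2      -5 ]
[  0  10/3    -7/6 ]
[  0     0  143/20 ]
Nonzero rows / pivot columns: 3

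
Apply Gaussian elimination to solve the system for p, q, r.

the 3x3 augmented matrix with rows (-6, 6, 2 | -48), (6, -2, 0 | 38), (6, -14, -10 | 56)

Forward elimination on [A|b]:
R2 <- R2 - (-1)*R1:  [   0    4    2  -10 ]
R3 <- R3 - (-1)*R1:  [  0  -8  -8   8 ]
R3 <- R3 - (-2)*R2:  [   0    0   -4  -12 ]
Row echelon form:
[ -6  6   2  |  -48 ]
[  0  4   2  |  -10 ]
[  0  0  -4  |  -12 ]
Back-substitution:
r = (-12) / -4 = 3
q = (-10 - (2)*(3)) / 4 = -4
p = (-48 - (6)*(-4) - (2)*(3)) / -6 = 5

(5, -4, 3)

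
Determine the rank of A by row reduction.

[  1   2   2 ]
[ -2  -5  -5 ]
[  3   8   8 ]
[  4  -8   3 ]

rank(A) = 3

Row reduction:
R2 <- R2 - (-2)*R1:  [  0  -1  -1 ]
R3 <- R3 - (3)*R1:  [ 0  2  2 ]
R4 <- R4 - (4)*R1:  [   0  -16   -5 ]
R3 <- R3 - (-2)*R2:  [ 0  0  0 ]
R4 <- R4 - (16)*R2:  [  0   0  11 ]
R3 <-> R4   (pivot in column 3 was zero)
[ 1   2   2 ]
[ 0  -1  -1 ]
[ 0   0  11 ]
[ 0   0   0 ]
Row echelon form:
[ 1   2   2 ]
[ 0  -1  -1 ]
[ 0   0  11 ]
[ 0   0   0 ]
Nonzero rows / pivot columns: 3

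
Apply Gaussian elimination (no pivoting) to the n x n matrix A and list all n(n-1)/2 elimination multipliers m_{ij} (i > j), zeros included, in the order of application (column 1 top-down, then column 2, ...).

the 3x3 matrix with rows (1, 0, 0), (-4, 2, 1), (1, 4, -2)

multipliers: -4, 1, 2

Forward elimination:
R2 <- R2 - (-4)*R1:  [ 0  2  1 ]
R3 <- R3 - (1)*R1:  [  0   4  -2 ]
R3 <- R3 - (2)*R2:  [  0   0  -4 ]
Multipliers (in order of application): m_{21} = -4, m_{31} = 1, m_{32} = 2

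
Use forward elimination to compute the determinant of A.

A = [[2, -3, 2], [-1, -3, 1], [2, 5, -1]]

Forward elimination:
R2 <- R2 - (-1/2)*R1:  [    0  -9/2     2 ]
R3 <- R3 - (1)*R1:  [  0   8  -3 ]
R3 <- R3 - (-16/9)*R2:  [   0    0  5/9 ]
Upper-triangular form:
[ 2    -3    2 ]
[ 0  -9/2    2 ]
[ 0     0  5/9 ]
det(A) = (-1)^0 * (2) * (-9/2) * (5/9) = -5  (0 row swaps -> sign +1)

det(A) = -5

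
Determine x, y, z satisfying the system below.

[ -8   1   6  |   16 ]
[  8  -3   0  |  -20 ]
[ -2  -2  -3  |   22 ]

Forward elimination on [A|b]:
R2 <- R2 - (-1)*R1:  [  0  -2   6  -4 ]
R3 <- R3 - (1/4)*R1:  [    0  -9/4  -9/2    18 ]
R3 <- R3 - (9/8)*R2:  [     0      0  -45/4   45/2 ]
Row echelon form:
[ -8   1      6  |    16 ]
[  0  -2      6  |    -4 ]
[  0   0  -45/4  |  45/2 ]
Back-substitution:
z = (45/2) / (-45/4) = -2
y = (-4 - (6)*(-2)) / -2 = -4
x = (16 - (1)*(-4) - (6)*(-2)) / -8 = -4

(-4, -4, -2)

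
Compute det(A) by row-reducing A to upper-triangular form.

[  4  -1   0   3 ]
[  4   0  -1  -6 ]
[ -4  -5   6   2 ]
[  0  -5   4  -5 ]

Forward elimination:
R2 <- R2 - (1)*R1:  [  0   1  -1  -9 ]
R3 <- R3 - (-1)*R1:  [  0  -6   6   5 ]
R3 <- R3 - (-6)*R2:  [   0    0    0  -49 ]
R4 <- R4 - (-5)*R2:  [   0    0   -1  -50 ]
R3 <-> R4   (pivot in column 3 was zero)
[ 4  -1   0    3 ]
[ 0   1  -1   -9 ]
[ 0   0  -1  -50 ]
[ 0   0   0  -49 ]
Upper-triangular form:
[ 4  -1   0    3 ]
[ 0   1  -1   -9 ]
[ 0   0  -1  -50 ]
[ 0   0   0  -49 ]
det(A) = (-1)^1 * (4) * (1) * (-1) * (-49) = -196  (1 row swap -> sign -1)

det(A) = -196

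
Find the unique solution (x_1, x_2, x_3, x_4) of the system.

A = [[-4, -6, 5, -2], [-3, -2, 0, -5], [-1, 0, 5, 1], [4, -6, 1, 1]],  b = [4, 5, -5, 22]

Forward elimination on [A|b]:
R2 <- R2 - (3/4)*R1:  [     0    5/2  -15/4   -7/2      2 ]
R3 <- R3 - (1/4)*R1:  [    0   3/2  15/4   3/2    -6 ]
R4 <- R4 - (-1)*R1:  [   0  -12    6   -1   26 ]
R3 <- R3 - (3/5)*R2:  [     0      0      6   18/5  -36/5 ]
R4 <- R4 - (-24/5)*R2:  [     0      0    -12  -89/5  178/5 ]
R4 <- R4 - (-2)*R3:  [     0      0      0  -53/5  106/5 ]
Row echelon form:
[ -4   -6      5     -2  |      4 ]
[  0  5/2  -15/4   -7/2  |      2 ]
[  0    0      6   18/5  |  -36/5 ]
[  0    0      0  -53/5  |  106/5 ]
Back-substitution:
x_4 = (106/5) / (-53/5) = -2
x_3 = (-36/5 - (18/5)*(-2)) / 6 = 0
x_2 = (2 - (-15/4)*(0) - (-7/2)*(-2)) / (5/2) = -2
x_1 = (4 - (-6)*(-2) - (5)*(0) - (-2)*(-2)) / -4 = 3

(3, -2, 0, -2)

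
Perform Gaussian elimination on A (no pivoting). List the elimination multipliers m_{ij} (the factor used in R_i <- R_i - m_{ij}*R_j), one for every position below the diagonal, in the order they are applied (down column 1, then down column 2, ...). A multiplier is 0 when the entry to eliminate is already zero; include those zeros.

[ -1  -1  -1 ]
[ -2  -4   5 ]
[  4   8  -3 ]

multipliers: 2, -4, -2

Forward elimination:
R2 <- R2 - (2)*R1:  [  0  -2   7 ]
R3 <- R3 - (-4)*R1:  [  0   4  -7 ]
R3 <- R3 - (-2)*R2:  [ 0  0  7 ]
Multipliers (in order of application): m_{21} = 2, m_{31} = -4, m_{32} = -2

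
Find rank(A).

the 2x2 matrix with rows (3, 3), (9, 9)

Row reduction:
R2 <- R2 - (3)*R1:  [ 0  0 ]
Row echelon form:
[ 3  3 ]
[ 0  0 ]
Nonzero rows / pivot columns: 1

rank(A) = 1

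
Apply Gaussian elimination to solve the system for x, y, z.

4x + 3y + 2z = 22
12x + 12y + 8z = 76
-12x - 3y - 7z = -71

Forward elimination on [A|b]:
R2 <- R2 - (3)*R1:  [  0   3   2  10 ]
R3 <- R3 - (-3)*R1:  [  0   6  -1  -5 ]
R3 <- R3 - (2)*R2:  [   0    0   -5  -25 ]
Row echelon form:
[ 4  3   2  |   22 ]
[ 0  3   2  |   10 ]
[ 0  0  -5  |  -25 ]
Back-substitution:
z = (-25) / -5 = 5
y = (10 - (2)*(5)) / 3 = 0
x = (22 - (3)*(0) - (2)*(5)) / 4 = 3

(3, 0, 5)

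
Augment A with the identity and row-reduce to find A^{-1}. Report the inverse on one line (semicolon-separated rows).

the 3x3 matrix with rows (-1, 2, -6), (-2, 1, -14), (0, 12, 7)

inverse = [-175/3 86/3 22/3; -14/3 7/3 2/3; 8 -4 -1]

Gauss-Jordan on [A | I]:
R1 <- (1/-1)*R1:  [  1  -2   6  |  -1   0   0 ]
R2 <- R2 - (-2)*R1:  [  0  -3  -2  |  -2   1   0 ]
R2 <- (1/-3)*R2:  [    0     1   2/3  |   2/3  -1/3     0 ]
R1 <- R1 - (-2)*R2:  [    1     0  22/3  |   1/3  -2/3     0 ]
R3 <- R3 - (12)*R2:  [  0   0  -1  |  -8   4   1 ]
R3 <- (1/-1)*R3:  [  0   0   1  |   8  -4  -1 ]
R1 <- R1 - (22/3)*R3:  [      1       0       0  |  -175/3    86/3    22/3 ]
R2 <- R2 - (2/3)*R3:  [     0      1      0  |  -14/3    7/3    2/3 ]
Right block of [I | A^{-1}] is the inverse:
[ -175/3  86/3  22/3 ]
[  -14/3   7/3   2/3 ]
[      8    -4    -1 ]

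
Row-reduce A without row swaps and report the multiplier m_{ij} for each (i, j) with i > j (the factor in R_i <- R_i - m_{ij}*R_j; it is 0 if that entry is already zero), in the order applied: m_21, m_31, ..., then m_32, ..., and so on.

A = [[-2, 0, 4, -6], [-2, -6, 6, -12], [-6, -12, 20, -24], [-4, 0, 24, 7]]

multipliers: 1, 3, 2, 2, 0, 4

Forward elimination:
R2 <- R2 - (1)*R1:  [  0  -6   2  -6 ]
R3 <- R3 - (3)*R1:  [   0  -12    8   -6 ]
R4 <- R4 - (2)*R1:  [  0   0  16  19 ]
R3 <- R3 - (2)*R2:  [ 0  0  4  6 ]
R4: entry in column 2 is already 0 -> m_{42} = 0 (no row operation needed)
R4 <- R4 - (4)*R3:  [  0   0   0  -5 ]
Multipliers (in order of application): m_{21} = 1, m_{31} = 3, m_{41} = 2, m_{32} = 2, m_{42} = 0, m_{43} = 4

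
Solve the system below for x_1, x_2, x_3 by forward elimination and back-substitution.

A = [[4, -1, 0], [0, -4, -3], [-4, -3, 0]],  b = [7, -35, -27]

Forward elimination on [A|b]:
R3 <- R3 - (-1)*R1:  [   0   -4    0  -20 ]
R3 <- R3 - (1)*R2:  [  0   0   3  15 ]
Row echelon form:
[ 4  -1   0  |    7 ]
[ 0  -4  -3  |  -35 ]
[ 0   0   3  |   15 ]
Back-substitution:
x_3 = (15) / 3 = 5
x_2 = (-35 - (-3)*(5)) / -4 = 5
x_1 = (7 - (-1)*(5)) / 4 = 3

(3, 5, 5)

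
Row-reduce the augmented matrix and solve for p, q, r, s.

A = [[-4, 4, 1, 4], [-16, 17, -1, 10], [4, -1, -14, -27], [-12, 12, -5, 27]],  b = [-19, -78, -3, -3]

(1, -5, -3, 2)

Forward elimination on [A|b]:
R2 <- R2 - (4)*R1:  [  0   1  -5  -6  -2 ]
R3 <- R3 - (-1)*R1:  [   0    3  -13  -23  -22 ]
R4 <- R4 - (3)*R1:  [  0   0  -8  15  54 ]
R3 <- R3 - (3)*R2:  [   0    0    2   -5  -16 ]
R4 <- R4 - (-4)*R3:  [   0    0    0   -5  -10 ]
Row echelon form:
[ -4  4   1   4  |  -19 ]
[  0  1  -5  -6  |   -2 ]
[  0  0   2  -5  |  -16 ]
[  0  0   0  -5  |  -10 ]
Back-substitution:
s = (-10) / -5 = 2
r = (-16 - (-5)*(2)) / 2 = -3
q = (-2 - (-5)*(-3) - (-6)*(2)) / 1 = -5
p = (-19 - (4)*(-5) - (1)*(-3) - (4)*(2)) / -4 = 1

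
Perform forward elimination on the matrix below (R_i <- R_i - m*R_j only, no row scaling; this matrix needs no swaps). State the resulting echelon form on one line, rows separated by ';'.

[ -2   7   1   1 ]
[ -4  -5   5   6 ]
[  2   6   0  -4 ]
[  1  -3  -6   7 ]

Forward elimination:
R2 <- R2 - (2)*R1:  [   0  -19    3    4 ]
R3 <- R3 - (-1)*R1:  [  0  13   1  -3 ]
R4 <- R4 - (-1/2)*R1:  [     0    1/2  -11/2   15/2 ]
R3 <- R3 - (-13/19)*R2:  [     0      0  58/19  -5/19 ]
R4 <- R4 - (-1/38)*R2:  [       0        0  -103/19   289/38 ]
R4 <- R4 - (-103/58)*R3:  [      0       0       0  207/29 ]
Row echelon form:
[ -2    7      1       1 ]
[  0  -19      3       4 ]
[  0    0  58/19   -5/19 ]
[  0    0      0  207/29 ]

REF = [-2 7 1 1; 0 -19 3 4; 0 0 58/19 -5/19; 0 0 0 207/29]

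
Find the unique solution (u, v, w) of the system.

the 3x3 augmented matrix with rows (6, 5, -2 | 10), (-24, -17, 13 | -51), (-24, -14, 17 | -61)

(3, -2, -1)

Forward elimination on [A|b]:
R2 <- R2 - (-4)*R1:  [   0    3    5  -11 ]
R3 <- R3 - (-4)*R1:  [   0    6    9  -21 ]
R3 <- R3 - (2)*R2:  [  0   0  -1   1 ]
Row echelon form:
[ 6  5  -2  |   10 ]
[ 0  3   5  |  -11 ]
[ 0  0  -1  |    1 ]
Back-substitution:
w = (1) / -1 = -1
v = (-11 - (5)*(-1)) / 3 = -2
u = (10 - (5)*(-2) - (-2)*(-1)) / 6 = 3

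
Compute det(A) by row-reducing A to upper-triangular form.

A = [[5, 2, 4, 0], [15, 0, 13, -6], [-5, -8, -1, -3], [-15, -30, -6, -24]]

det(A) = 180

Forward elimination:
R2 <- R2 - (3)*R1:  [  0  -6   1  -6 ]
R3 <- R3 - (-1)*R1:  [  0  -6   3  -3 ]
R4 <- R4 - (-3)*R1:  [   0  -24    6  -24 ]
R3 <- R3 - (1)*R2:  [ 0  0  2  3 ]
R4 <- R4 - (4)*R2:  [ 0  0  2  0 ]
R4 <- R4 - (1)*R3:  [  0   0   0  -3 ]
Upper-triangular form:
[ 5   2  4   0 ]
[ 0  -6  1  -6 ]
[ 0   0  2   3 ]
[ 0   0  0  -3 ]
det(A) = (-1)^0 * (5) * (-6) * (2) * (-3) = 180  (0 row swaps -> sign +1)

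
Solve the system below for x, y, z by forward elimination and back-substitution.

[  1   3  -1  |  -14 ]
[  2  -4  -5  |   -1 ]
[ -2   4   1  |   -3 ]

(-4, -3, 1)

Forward elimination on [A|b]:
R2 <- R2 - (2)*R1:  [   0  -10   -3   27 ]
R3 <- R3 - (-2)*R1:  [   0   10   -1  -31 ]
R3 <- R3 - (-1)*R2:  [  0   0  -4  -4 ]
Row echelon form:
[ 1    3  -1  |  -14 ]
[ 0  -10  -3  |   27 ]
[ 0    0  -4  |   -4 ]
Back-substitution:
z = (-4) / -4 = 1
y = (27 - (-3)*(1)) / -10 = -3
x = (-14 - (3)*(-3) - (-1)*(1)) / 1 = -4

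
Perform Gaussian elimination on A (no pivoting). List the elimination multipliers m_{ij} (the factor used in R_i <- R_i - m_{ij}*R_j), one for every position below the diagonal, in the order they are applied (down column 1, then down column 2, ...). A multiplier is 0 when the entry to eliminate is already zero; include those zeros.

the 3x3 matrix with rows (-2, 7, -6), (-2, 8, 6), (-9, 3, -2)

Forward elimination:
R2 <- R2 - (1)*R1:  [  0   1  12 ]
R3 <- R3 - (9/2)*R1:  [     0  -57/2     25 ]
R3 <- R3 - (-57/2)*R2:  [   0    0  367 ]
Multipliers (in order of application): m_{21} = 1, m_{31} = 9/2, m_{32} = -57/2

multipliers: 1, 9/2, -57/2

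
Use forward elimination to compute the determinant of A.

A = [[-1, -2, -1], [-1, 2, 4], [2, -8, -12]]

det(A) = -4

Forward elimination:
R2 <- R2 - (1)*R1:  [ 0  4  5 ]
R3 <- R3 - (-2)*R1:  [   0  -12  -14 ]
R3 <- R3 - (-3)*R2:  [ 0  0  1 ]
Upper-triangular form:
[ -1  -2  -1 ]
[  0   4   5 ]
[  0   0   1 ]
det(A) = (-1)^0 * (-1) * (4) * (1) = -4  (0 row swaps -> sign +1)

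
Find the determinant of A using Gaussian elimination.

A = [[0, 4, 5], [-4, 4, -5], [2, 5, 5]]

det(A) = -100

Forward elimination:
R1 <-> R2   (pivot in column 1 was zero)
[ -4  4  -5 ]
[  0  4   5 ]
[  2  5   5 ]
R3 <- R3 - (-1/2)*R1:  [   0    7  5/2 ]
R3 <- R3 - (7/4)*R2:  [     0      0  -25/4 ]
Upper-triangular form:
[ -4  4     -5 ]
[  0  4      5 ]
[  0  0  -25/4 ]
det(A) = (-1)^1 * (-4) * (4) * (-25/4) = -100  (1 row swap -> sign -1)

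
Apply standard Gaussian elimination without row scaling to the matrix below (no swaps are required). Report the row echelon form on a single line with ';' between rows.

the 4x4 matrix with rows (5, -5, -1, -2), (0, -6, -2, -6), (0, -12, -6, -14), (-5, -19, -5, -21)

Forward elimination:
R4 <- R4 - (-1)*R1:  [   0  -24   -6  -23 ]
R3 <- R3 - (2)*R2:  [  0   0  -2  -2 ]
R4 <- R4 - (4)*R2:  [ 0  0  2  1 ]
R4 <- R4 - (-1)*R3:  [  0   0   0  -1 ]
Row echelon form:
[ 5  -5  -1  -2 ]
[ 0  -6  -2  -6 ]
[ 0   0  -2  -2 ]
[ 0   0   0  -1 ]

REF = [5 -5 -1 -2; 0 -6 -2 -6; 0 0 -2 -2; 0 0 0 -1]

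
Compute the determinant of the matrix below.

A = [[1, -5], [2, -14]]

Forward elimination:
R2 <- R2 - (2)*R1:  [  0  -4 ]
Upper-triangular form:
[ 1  -5 ]
[ 0  -4 ]
det(A) = (-1)^0 * (1) * (-4) = -4  (0 row swaps -> sign +1)

det(A) = -4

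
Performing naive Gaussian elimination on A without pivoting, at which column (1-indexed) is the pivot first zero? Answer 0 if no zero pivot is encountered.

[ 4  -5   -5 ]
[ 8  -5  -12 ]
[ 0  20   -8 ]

first zero-pivot column = 3

Naive forward elimination:
R2 <- R2 - (2)*R1:  [  0   5  -2 ]
R3 <- R3 - (4)*R2:  [ 0  0  0 ]
Matrix at this point:
[ 4  -5  -5 ]
[ 0   5  -2 ]
[ 0   0   0 ]
Pivot entry (3,3) in the last row is zero and there are no rows below to swap with -> zero pivot in column 3 (A is singular).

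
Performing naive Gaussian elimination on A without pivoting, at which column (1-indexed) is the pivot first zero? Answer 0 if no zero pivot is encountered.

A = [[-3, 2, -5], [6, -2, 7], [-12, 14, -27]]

first zero-pivot column = 0

Naive forward elimination:
R2 <- R2 - (-2)*R1:  [  0   2  -3 ]
R3 <- R3 - (4)*R1:  [  0   6  -7 ]
R3 <- R3 - (3)*R2:  [ 0  0  2 ]
All pivots nonzero; naive elimination completes without hitting a zero pivot.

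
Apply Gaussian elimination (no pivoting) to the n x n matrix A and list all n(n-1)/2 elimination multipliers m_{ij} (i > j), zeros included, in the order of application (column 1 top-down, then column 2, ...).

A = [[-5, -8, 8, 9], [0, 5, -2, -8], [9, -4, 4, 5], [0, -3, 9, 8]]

multipliers: 0, -9/5, 0, -92/25, -3/5, 65/92

Forward elimination:
R2: entry in column 1 is already 0 -> m_{21} = 0 (no row operation needed)
R3 <- R3 - (-9/5)*R1:  [     0  -92/5   92/5  106/5 ]
R4: entry in column 1 is already 0 -> m_{41} = 0 (no row operation needed)
R3 <- R3 - (-92/25)*R2:  [       0        0   276/25  -206/25 ]
R4 <- R4 - (-3/5)*R2:  [    0     0  39/5  16/5 ]
R4 <- R4 - (65/92)*R3:  [      0       0       0  415/46 ]
Multipliers (in order of application): m_{21} = 0, m_{31} = -9/5, m_{41} = 0, m_{32} = -92/25, m_{42} = -3/5, m_{43} = 65/92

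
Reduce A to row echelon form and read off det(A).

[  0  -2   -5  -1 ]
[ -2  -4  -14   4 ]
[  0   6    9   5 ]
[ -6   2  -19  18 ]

Forward elimination:
R1 <-> R2   (pivot in column 1 was zero)
[ -2  -4  -14   4 ]
[  0  -2   -5  -1 ]
[  0   6    9   5 ]
[ -6   2  -19  18 ]
R4 <- R4 - (3)*R1:  [  0  14  23   6 ]
R3 <- R3 - (-3)*R2:  [  0   0  -6   2 ]
R4 <- R4 - (-7)*R2:  [   0    0  -12   -1 ]
R4 <- R4 - (2)*R3:  [  0   0   0  -5 ]
Upper-triangular form:
[ -2  -4  -14   4 ]
[  0  -2   -5  -1 ]
[  0   0   -6   2 ]
[  0   0    0  -5 ]
det(A) = (-1)^1 * (-2) * (-2) * (-6) * (-5) = -120  (1 row swap -> sign -1)

det(A) = -120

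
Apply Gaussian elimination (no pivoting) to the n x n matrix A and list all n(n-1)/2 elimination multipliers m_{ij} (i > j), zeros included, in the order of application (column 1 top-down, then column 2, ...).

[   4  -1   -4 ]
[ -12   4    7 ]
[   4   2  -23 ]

multipliers: -3, 1, 3

Forward elimination:
R2 <- R2 - (-3)*R1:  [  0   1  -5 ]
R3 <- R3 - (1)*R1:  [   0    3  -19 ]
R3 <- R3 - (3)*R2:  [  0   0  -4 ]
Multipliers (in order of application): m_{21} = -3, m_{31} = 1, m_{32} = 3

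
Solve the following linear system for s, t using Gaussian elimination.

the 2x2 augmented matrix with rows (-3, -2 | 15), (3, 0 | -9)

Forward elimination on [A|b]:
R2 <- R2 - (-1)*R1:  [  0  -2   6 ]
Row echelon form:
[ -3  -2  |  15 ]
[  0  -2  |   6 ]
Back-substitution:
t = (6) / -2 = -3
s = (15 - (-2)*(-3)) / -3 = -3

(-3, -3)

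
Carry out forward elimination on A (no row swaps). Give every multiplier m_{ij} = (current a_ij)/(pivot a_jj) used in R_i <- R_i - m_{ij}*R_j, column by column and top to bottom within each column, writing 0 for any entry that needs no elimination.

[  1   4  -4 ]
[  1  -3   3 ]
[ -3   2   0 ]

multipliers: 1, -3, -2

Forward elimination:
R2 <- R2 - (1)*R1:  [  0  -7   7 ]
R3 <- R3 - (-3)*R1:  [   0   14  -12 ]
R3 <- R3 - (-2)*R2:  [ 0  0  2 ]
Multipliers (in order of application): m_{21} = 1, m_{31} = -3, m_{32} = -2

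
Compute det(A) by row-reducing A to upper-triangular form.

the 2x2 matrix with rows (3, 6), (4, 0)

Forward elimination:
R2 <- R2 - (4/3)*R1:  [  0  -8 ]
Upper-triangular form:
[ 3   6 ]
[ 0  -8 ]
det(A) = (-1)^0 * (3) * (-8) = -24  (0 row swaps -> sign +1)

det(A) = -24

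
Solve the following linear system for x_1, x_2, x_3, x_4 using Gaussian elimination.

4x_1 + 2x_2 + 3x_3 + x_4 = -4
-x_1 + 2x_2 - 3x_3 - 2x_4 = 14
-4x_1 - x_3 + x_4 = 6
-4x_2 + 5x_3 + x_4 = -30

Forward elimination on [A|b]:
R2 <- R2 - (-1/4)*R1:  [    0   5/2  -9/4  -7/4    13 ]
R3 <- R3 - (-1)*R1:  [ 0  2  2  2  2 ]
R3 <- R3 - (4/5)*R2:  [     0      0   19/5   17/5  -42/5 ]
R4 <- R4 - (-8/5)*R2:  [     0      0    7/5   -9/5  -46/5 ]
R4 <- R4 - (7/19)*R3:  [       0        0        0   -58/19  -116/19 ]
Row echelon form:
[ 4    2     3       1  |       -4 ]
[ 0  5/2  -9/4    -7/4  |       13 ]
[ 0    0  19/5    17/5  |    -42/5 ]
[ 0    0     0  -58/19  |  -116/19 ]
Back-substitution:
x_4 = (-116/19) / (-58/19) = 2
x_3 = (-42/5 - (17/5)*(2)) / (19/5) = -4
x_2 = (13 - (-9/4)*(-4) - (-7/4)*(2)) / (5/2) = 3
x_1 = (-4 - (2)*(3) - (3)*(-4) - (1)*(2)) / 4 = 0

(0, 3, -4, 2)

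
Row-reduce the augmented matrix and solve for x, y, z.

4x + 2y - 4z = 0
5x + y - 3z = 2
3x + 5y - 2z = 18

(2, 4, 4)

Forward elimination on [A|b]:
R2 <- R2 - (5/4)*R1:  [    0  -3/2     2     2 ]
R3 <- R3 - (3/4)*R1:  [   0  7/2    1   18 ]
R3 <- R3 - (-7/3)*R2:  [    0     0  17/3  68/3 ]
Row echelon form:
[ 4     2    -4  |     0 ]
[ 0  -3/2     2  |     2 ]
[ 0     0  17/3  |  68/3 ]
Back-substitution:
z = (68/3) / (17/3) = 4
y = (2 - (2)*(4)) / (-3/2) = 4
x = (0 - (2)*(4) - (-4)*(4)) / 4 = 2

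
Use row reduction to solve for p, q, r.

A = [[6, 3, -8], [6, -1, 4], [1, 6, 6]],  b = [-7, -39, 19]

Forward elimination on [A|b]:
R2 <- R2 - (1)*R1:  [   0   -4   12  -32 ]
R3 <- R3 - (1/6)*R1:  [     0   11/2   22/3  121/6 ]
R3 <- R3 - (-11/8)*R2:  [      0       0   143/6  -143/6 ]
Row echelon form:
[ 6   3     -8  |      -7 ]
[ 0  -4     12  |     -32 ]
[ 0   0  143/6  |  -143/6 ]
Back-substitution:
r = (-143/6) / (143/6) = -1
q = (-32 - (12)*(-1)) / -4 = 5
p = (-7 - (3)*(5) - (-8)*(-1)) / 6 = -5

(-5, 5, -1)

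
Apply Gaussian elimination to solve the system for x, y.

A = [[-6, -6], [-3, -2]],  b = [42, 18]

(-4, -3)

Forward elimination on [A|b]:
R2 <- R2 - (1/2)*R1:  [  0   1  -3 ]
Row echelon form:
[ -6  -6  |  42 ]
[  0   1  |  -3 ]
Back-substitution:
y = (-3) / 1 = -3
x = (42 - (-6)*(-3)) / -6 = -4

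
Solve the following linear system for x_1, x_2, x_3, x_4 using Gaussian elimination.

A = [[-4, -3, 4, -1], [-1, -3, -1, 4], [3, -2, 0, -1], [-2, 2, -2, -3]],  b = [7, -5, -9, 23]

(-4, 0, -3, -3)

Forward elimination on [A|b]:
R2 <- R2 - (1/4)*R1:  [     0   -9/4     -2   17/4  -27/4 ]
R3 <- R3 - (-3/4)*R1:  [     0  -17/4      3   -7/4  -15/4 ]
R4 <- R4 - (1/2)*R1:  [    0   7/2    -4  -5/2  39/2 ]
R3 <- R3 - (17/9)*R2:  [     0      0   61/9  -88/9      9 ]
R4 <- R4 - (-14/9)*R2:  [     0      0  -64/9   37/9      9 ]
R4 <- R4 - (-64/61)*R3:  [       0        0        0  -375/61  1125/61 ]
Row echelon form:
[ -4    -3     4       -1  |        7 ]
[  0  -9/4    -2     17/4  |    -27/4 ]
[  0     0  61/9    -88/9  |        9 ]
[  0     0     0  -375/61  |  1125/61 ]
Back-substitution:
x_4 = (1125/61) / (-375/61) = -3
x_3 = (9 - (-88/9)*(-3)) / (61/9) = -3
x_2 = (-27/4 - (-2)*(-3) - (17/4)*(-3)) / (-9/4) = 0
x_1 = (7 - (-3)*(0) - (4)*(-3) - (-1)*(-3)) / -4 = -4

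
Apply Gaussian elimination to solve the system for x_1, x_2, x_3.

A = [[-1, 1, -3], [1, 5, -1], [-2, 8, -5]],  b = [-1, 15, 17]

Forward elimination on [A|b]:
R2 <- R2 - (-1)*R1:  [  0   6  -4  14 ]
R3 <- R3 - (2)*R1:  [  0   6   1  19 ]
R3 <- R3 - (1)*R2:  [ 0  0  5  5 ]
Row echelon form:
[ -1  1  -3  |  -1 ]
[  0  6  -4  |  14 ]
[  0  0   5  |   5 ]
Back-substitution:
x_3 = (5) / 5 = 1
x_2 = (14 - (-4)*(1)) / 6 = 3
x_1 = (-1 - (1)*(3) - (-3)*(1)) / -1 = 1

(1, 3, 1)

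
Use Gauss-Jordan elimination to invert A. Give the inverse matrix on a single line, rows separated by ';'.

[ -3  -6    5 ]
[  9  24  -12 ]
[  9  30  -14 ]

inverse = [4/15 11/15 -8/15; 1/5 -1/30 1/10; 3/5 2/5 -1/5]

Gauss-Jordan on [A | I]:
R1 <- (1/-3)*R1:  [    1     2  -5/3  |  -1/3     0     0 ]
R2 <- R2 - (9)*R1:  [ 0  6  3  |  3  1  0 ]
R3 <- R3 - (9)*R1:  [  0  12   1  |   3   0   1 ]
R2 <- (1/6)*R2:  [   0    1  1/2  |  1/2  1/6    0 ]
R1 <- R1 - (2)*R2:  [    1     0  -8/3  |  -4/3  -1/3     0 ]
R3 <- R3 - (12)*R2:  [  0   0  -5  |  -3  -2   1 ]
R3 <- (1/-5)*R3:  [    0     0     1  |   3/5   2/5  -1/5 ]
R1 <- R1 - (-8/3)*R3:  [     1      0      0  |   4/15  11/15  -8/15 ]
R2 <- R2 - (1/2)*R3:  [     0      1      0  |    1/5  -1/30   1/10 ]
Right block of [I | A^{-1}] is the inverse:
[ 4/15  11/15  -8/15 ]
[  1/5  -1/30   1/10 ]
[  3/5    2/5   -1/5 ]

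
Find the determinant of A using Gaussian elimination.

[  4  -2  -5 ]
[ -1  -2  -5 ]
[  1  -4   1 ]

det(A) = -110

Forward elimination:
R2 <- R2 - (-1/4)*R1:  [     0   -5/2  -25/4 ]
R3 <- R3 - (1/4)*R1:  [    0  -7/2   9/4 ]
R3 <- R3 - (7/5)*R2:  [  0   0  11 ]
Upper-triangular form:
[ 4    -2     -5 ]
[ 0  -5/2  -25/4 ]
[ 0     0     11 ]
det(A) = (-1)^0 * (4) * (-5/2) * (11) = -110  (0 row swaps -> sign +1)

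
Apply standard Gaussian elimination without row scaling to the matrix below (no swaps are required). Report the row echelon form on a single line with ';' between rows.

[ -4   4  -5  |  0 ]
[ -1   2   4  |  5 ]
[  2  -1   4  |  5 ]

Forward elimination:
R2 <- R2 - (1/4)*R1:  [    0     1  21/4     5 ]
R3 <- R3 - (-1/2)*R1:  [   0    1  3/2    5 ]
R3 <- R3 - (1)*R2:  [     0      0  -15/4      0 ]
Row echelon form:
[ -4  4     -5  |  0 ]
[  0  1   21/4  |  5 ]
[  0  0  -15/4  |  0 ]

REF = [-4 4 -5 0; 0 1 21/4 5; 0 0 -15/4 0]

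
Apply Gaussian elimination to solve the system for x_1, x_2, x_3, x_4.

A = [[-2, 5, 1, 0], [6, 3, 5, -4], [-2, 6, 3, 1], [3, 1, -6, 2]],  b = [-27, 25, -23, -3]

Forward elimination on [A|b]:
R2 <- R2 - (-3)*R1:  [   0   18    8   -4  -56 ]
R3 <- R3 - (1)*R1:  [ 0  1  2  1  4 ]
R4 <- R4 - (-3/2)*R1:  [     0   17/2   -9/2      2  -87/2 ]
R3 <- R3 - (1/18)*R2:  [    0     0  14/9  11/9  64/9 ]
R4 <- R4 - (17/36)*R2:  [       0        0  -149/18     35/9  -307/18 ]
R4 <- R4 - (-149/28)*R3:  [      0       0       0  291/28  291/14 ]
Row echelon form:
[ -2   5     1       0  |     -27 ]
[  0  18     8      -4  |     -56 ]
[  0   0  14/9    11/9  |    64/9 ]
[  0   0     0  291/28  |  291/14 ]
Back-substitution:
x_4 = (291/14) / (291/28) = 2
x_3 = (64/9 - (11/9)*(2)) / (14/9) = 3
x_2 = (-56 - (8)*(3) - (-4)*(2)) / 18 = -4
x_1 = (-27 - (5)*(-4) - (1)*(3)) / -2 = 5

(5, -4, 3, 2)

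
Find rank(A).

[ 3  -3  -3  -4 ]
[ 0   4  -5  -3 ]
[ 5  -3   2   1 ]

rank(A) = 3

Row reduction:
R3 <- R3 - (5/3)*R1:  [    0     2     7  23/3 ]
R3 <- R3 - (1/2)*R2:  [    0     0  19/2  55/6 ]
Row echelon form:
[ 3  -3    -3    -4 ]
[ 0   4    -5    -3 ]
[ 0   0  19/2  55/6 ]
Nonzero rows / pivot columns: 3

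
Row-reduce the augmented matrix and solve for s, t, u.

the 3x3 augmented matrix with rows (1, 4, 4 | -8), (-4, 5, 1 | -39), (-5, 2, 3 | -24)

(4, -5, 2)

Forward elimination on [A|b]:
R2 <- R2 - (-4)*R1:  [   0   21   17  -71 ]
R3 <- R3 - (-5)*R1:  [   0   22   23  -64 ]
R3 <- R3 - (22/21)*R2:  [      0       0  109/21  218/21 ]
Row echelon form:
[ 1   4       4  |      -8 ]
[ 0  21      17  |     -71 ]
[ 0   0  109/21  |  218/21 ]
Back-substitution:
u = (218/21) / (109/21) = 2
t = (-71 - (17)*(2)) / 21 = -5
s = (-8 - (4)*(-5) - (4)*(2)) / 1 = 4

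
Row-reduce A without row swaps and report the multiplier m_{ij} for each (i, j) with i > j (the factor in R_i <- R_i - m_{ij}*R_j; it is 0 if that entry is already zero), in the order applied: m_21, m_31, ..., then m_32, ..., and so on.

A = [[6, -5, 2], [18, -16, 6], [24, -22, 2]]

multipliers: 3, 4, 2

Forward elimination:
R2 <- R2 - (3)*R1:  [  0  -1   0 ]
R3 <- R3 - (4)*R1:  [  0  -2  -6 ]
R3 <- R3 - (2)*R2:  [  0   0  -6 ]
Multipliers (in order of application): m_{21} = 3, m_{31} = 4, m_{32} = 2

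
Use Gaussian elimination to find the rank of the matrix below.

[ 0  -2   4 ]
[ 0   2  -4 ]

rank(A) = 1

Row reduction:
R2 <- R2 - (-1)*R1:  [ 0  0  0 ]
Row echelon form:
[ 0  -2  4 ]
[ 0   0  0 ]
Nonzero rows / pivot columns: 1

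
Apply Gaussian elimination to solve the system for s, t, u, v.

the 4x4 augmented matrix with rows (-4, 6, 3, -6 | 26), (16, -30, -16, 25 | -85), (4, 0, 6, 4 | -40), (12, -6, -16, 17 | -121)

(-5, -4, 0, -5)

Forward elimination on [A|b]:
R2 <- R2 - (-4)*R1:  [  0  -6  -4   1  19 ]
R3 <- R3 - (-1)*R1:  [   0    6    9   -2  -14 ]
R4 <- R4 - (-3)*R1:  [   0   12   -7   -1  -43 ]
R3 <- R3 - (-1)*R2:  [  0   0   5  -1   5 ]
R4 <- R4 - (-2)*R2:  [   0    0  -15    1   -5 ]
R4 <- R4 - (-3)*R3:  [  0   0   0  -2  10 ]
Row echelon form:
[ -4   6   3  -6  |  26 ]
[  0  -6  -4   1  |  19 ]
[  0   0   5  -1  |   5 ]
[  0   0   0  -2  |  10 ]
Back-substitution:
v = (10) / -2 = -5
u = (5 - (-1)*(-5)) / 5 = 0
t = (19 - (-4)*(0) - (1)*(-5)) / -6 = -4
s = (26 - (6)*(-4) - (3)*(0) - (-6)*(-5)) / -4 = -5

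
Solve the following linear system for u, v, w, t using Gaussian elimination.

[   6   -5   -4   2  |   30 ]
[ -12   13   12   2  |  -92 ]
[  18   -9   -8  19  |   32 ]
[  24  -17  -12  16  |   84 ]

(1, -4, -2, -2)

Forward elimination on [A|b]:
R2 <- R2 - (-2)*R1:  [   0    3    4    6  -32 ]
R3 <- R3 - (3)*R1:  [   0    6    4   13  -58 ]
R4 <- R4 - (4)*R1:  [   0    3    4    8  -36 ]
R3 <- R3 - (2)*R2:  [  0   0  -4   1   6 ]
R4 <- R4 - (1)*R2:  [  0   0   0   2  -4 ]
Row echelon form:
[ 6  -5  -4  2  |   30 ]
[ 0   3   4  6  |  -32 ]
[ 0   0  -4  1  |    6 ]
[ 0   0   0  2  |   -4 ]
Back-substitution:
t = (-4) / 2 = -2
w = (6 - (1)*(-2)) / -4 = -2
v = (-32 - (4)*(-2) - (6)*(-2)) / 3 = -4
u = (30 - (-5)*(-4) - (-4)*(-2) - (2)*(-2)) / 6 = 1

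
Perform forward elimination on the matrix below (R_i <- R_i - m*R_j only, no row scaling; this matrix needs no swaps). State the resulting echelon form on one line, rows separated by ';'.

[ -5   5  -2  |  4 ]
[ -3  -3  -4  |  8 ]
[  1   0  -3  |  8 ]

Forward elimination:
R2 <- R2 - (3/5)*R1:  [     0     -6  -14/5   28/5 ]
R3 <- R3 - (-1/5)*R1:  [     0      1  -17/5   44/5 ]
R3 <- R3 - (-1/6)*R2:  [      0       0  -58/15  146/15 ]
Row echelon form:
[ -5   5      -2  |       4 ]
[  0  -6   -14/5  |    28/5 ]
[  0   0  -58/15  |  146/15 ]

REF = [-5 5 -2 4; 0 -6 -14/5 28/5; 0 0 -58/15 146/15]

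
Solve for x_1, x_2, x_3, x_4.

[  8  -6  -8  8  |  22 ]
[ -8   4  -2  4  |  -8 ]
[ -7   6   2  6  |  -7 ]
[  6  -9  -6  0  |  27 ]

Forward elimination on [A|b]:
R2 <- R2 - (-1)*R1:  [   0   -2  -10   12   14 ]
R3 <- R3 - (-7/8)*R1:  [    0   3/4    -5    13  49/4 ]
R4 <- R4 - (3/4)*R1:  [    0  -9/2     0    -6  21/2 ]
R3 <- R3 - (-3/8)*R2:  [     0      0  -35/4   35/2   35/2 ]
R4 <- R4 - (9/4)*R2:  [    0     0  45/2   -33   -21 ]
R4 <- R4 - (-18/7)*R3:  [  0   0   0  12  24 ]
Row echelon form:
[ 8  -6     -8     8  |    22 ]
[ 0  -2    -10    12  |    14 ]
[ 0   0  -35/4  35/2  |  35/2 ]
[ 0   0      0    12  |    24 ]
Back-substitution:
x_4 = (24) / 12 = 2
x_3 = (35/2 - (35/2)*(2)) / (-35/4) = 2
x_2 = (14 - (-10)*(2) - (12)*(2)) / -2 = -5
x_1 = (22 - (-6)*(-5) - (-8)*(2) - (8)*(2)) / 8 = -1

(-1, -5, 2, 2)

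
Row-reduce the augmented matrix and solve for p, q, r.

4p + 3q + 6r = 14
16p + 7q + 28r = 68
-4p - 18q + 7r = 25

(-1, 0, 3)

Forward elimination on [A|b]:
R2 <- R2 - (4)*R1:  [  0  -5   4  12 ]
R3 <- R3 - (-1)*R1:  [   0  -15   13   39 ]
R3 <- R3 - (3)*R2:  [ 0  0  1  3 ]
Row echelon form:
[ 4   3  6  |  14 ]
[ 0  -5  4  |  12 ]
[ 0   0  1  |   3 ]
Back-substitution:
r = (3) / 1 = 3
q = (12 - (4)*(3)) / -5 = 0
p = (14 - (3)*(0) - (6)*(3)) / 4 = -1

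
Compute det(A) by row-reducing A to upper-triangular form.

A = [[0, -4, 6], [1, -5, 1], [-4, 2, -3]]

det(A) = -104

Forward elimination:
R1 <-> R2   (pivot in column 1 was zero)
[  1  -5   1 ]
[  0  -4   6 ]
[ -4   2  -3 ]
R3 <- R3 - (-4)*R1:  [   0  -18    1 ]
R3 <- R3 - (9/2)*R2:  [   0    0  -26 ]
Upper-triangular form:
[ 1  -5    1 ]
[ 0  -4    6 ]
[ 0   0  -26 ]
det(A) = (-1)^1 * (1) * (-4) * (-26) = -104  (1 row swap -> sign -1)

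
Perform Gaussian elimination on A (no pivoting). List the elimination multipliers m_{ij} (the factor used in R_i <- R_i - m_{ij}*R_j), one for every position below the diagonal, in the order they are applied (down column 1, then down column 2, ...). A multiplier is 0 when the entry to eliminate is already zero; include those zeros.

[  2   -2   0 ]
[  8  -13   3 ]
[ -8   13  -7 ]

Forward elimination:
R2 <- R2 - (4)*R1:  [  0  -5   3 ]
R3 <- R3 - (-4)*R1:  [  0   5  -7 ]
R3 <- R3 - (-1)*R2:  [  0   0  -4 ]
Multipliers (in order of application): m_{21} = 4, m_{31} = -4, m_{32} = -1

multipliers: 4, -4, -1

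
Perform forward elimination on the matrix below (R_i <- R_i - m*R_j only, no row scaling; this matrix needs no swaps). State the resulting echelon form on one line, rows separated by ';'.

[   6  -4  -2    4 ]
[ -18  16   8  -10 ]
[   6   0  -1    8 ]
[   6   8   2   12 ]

REF = [6 -4 -2 4; 0 4 2 2; 0 0 -1 2; 0 0 0 -2]

Forward elimination:
R2 <- R2 - (-3)*R1:  [ 0  4  2  2 ]
R3 <- R3 - (1)*R1:  [ 0  4  1  4 ]
R4 <- R4 - (1)*R1:  [  0  12   4   8 ]
R3 <- R3 - (1)*R2:  [  0   0  -1   2 ]
R4 <- R4 - (3)*R2:  [  0   0  -2   2 ]
R4 <- R4 - (2)*R3:  [  0   0   0  -2 ]
Row echelon form:
[ 6  -4  -2   4 ]
[ 0   4   2   2 ]
[ 0   0  -1   2 ]
[ 0   0   0  -2 ]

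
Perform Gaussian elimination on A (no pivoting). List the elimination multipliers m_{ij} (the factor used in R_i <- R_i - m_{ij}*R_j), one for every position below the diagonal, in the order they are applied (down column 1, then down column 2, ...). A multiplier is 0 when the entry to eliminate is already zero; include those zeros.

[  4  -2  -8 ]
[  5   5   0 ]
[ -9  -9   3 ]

multipliers: 5/4, -9/4, -9/5

Forward elimination:
R2 <- R2 - (5/4)*R1:  [    0  15/2    10 ]
R3 <- R3 - (-9/4)*R1:  [     0  -27/2    -15 ]
R3 <- R3 - (-9/5)*R2:  [ 0  0  3 ]
Multipliers (in order of application): m_{21} = 5/4, m_{31} = -9/4, m_{32} = -9/5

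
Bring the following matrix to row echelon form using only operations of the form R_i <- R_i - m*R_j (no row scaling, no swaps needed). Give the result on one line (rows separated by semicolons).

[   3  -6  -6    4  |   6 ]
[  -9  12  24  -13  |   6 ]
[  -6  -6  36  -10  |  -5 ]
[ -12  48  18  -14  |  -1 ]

Forward elimination:
R2 <- R2 - (-3)*R1:  [  0  -6   6  -1  24 ]
R3 <- R3 - (-2)*R1:  [   0  -18   24   -2    7 ]
R4 <- R4 - (-4)*R1:  [  0  24  -6   2  23 ]
R3 <- R3 - (3)*R2:  [   0    0    6    1  -65 ]
R4 <- R4 - (-4)*R2:  [   0    0   18   -2  119 ]
R4 <- R4 - (3)*R3:  [   0    0    0   -5  314 ]
Row echelon form:
[ 3  -6  -6   4  |    6 ]
[ 0  -6   6  -1  |   24 ]
[ 0   0   6   1  |  -65 ]
[ 0   0   0  -5  |  314 ]

REF = [3 -6 -6 4 6; 0 -6 6 -1 24; 0 0 6 1 -65; 0 0 0 -5 314]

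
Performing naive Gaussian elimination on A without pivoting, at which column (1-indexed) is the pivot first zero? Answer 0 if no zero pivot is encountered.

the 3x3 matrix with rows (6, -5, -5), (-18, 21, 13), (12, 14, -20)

Naive forward elimination:
R2 <- R2 - (-3)*R1:  [  0   6  -2 ]
R3 <- R3 - (2)*R1:  [   0   24  -10 ]
R3 <- R3 - (4)*R2:  [  0   0  -2 ]
All pivots nonzero; naive elimination completes without hitting a zero pivot.

first zero-pivot column = 0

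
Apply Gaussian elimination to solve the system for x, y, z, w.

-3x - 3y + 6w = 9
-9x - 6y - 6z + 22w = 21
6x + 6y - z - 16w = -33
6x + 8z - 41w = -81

Forward elimination on [A|b]:
R2 <- R2 - (3)*R1:  [  0   3  -6   4  -6 ]
R3 <- R3 - (-2)*R1:  [   0    0   -1   -4  -15 ]
R4 <- R4 - (-2)*R1:  [   0   -6    8  -29  -63 ]
R4 <- R4 - (-2)*R2:  [   0    0   -4  -21  -75 ]
R4 <- R4 - (4)*R3:  [   0    0    0   -5  -15 ]
Row echelon form:
[ -3  -3   0   6  |    9 ]
[  0   3  -6   4  |   -6 ]
[  0   0  -1  -4  |  -15 ]
[  0   0   0  -5  |  -15 ]
Back-substitution:
w = (-15) / -5 = 3
z = (-15 - (-4)*(3)) / -1 = 3
y = (-6 - (-6)*(3) - (4)*(3)) / 3 = 0
x = (9 - (-3)*(0) - (6)*(3)) / -3 = 3

(3, 0, 3, 3)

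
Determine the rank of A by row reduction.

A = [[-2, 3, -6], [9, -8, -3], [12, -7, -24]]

rank(A) = 2

Row reduction:
R2 <- R2 - (-9/2)*R1:  [    0  11/2   -30 ]
R3 <- R3 - (-6)*R1:  [   0   11  -60 ]
R3 <- R3 - (2)*R2:  [ 0  0  0 ]
Row echelon form:
[ -2     3   -6 ]
[  0  11/2  -30 ]
[  0     0    0 ]
Nonzero rows / pivot columns: 2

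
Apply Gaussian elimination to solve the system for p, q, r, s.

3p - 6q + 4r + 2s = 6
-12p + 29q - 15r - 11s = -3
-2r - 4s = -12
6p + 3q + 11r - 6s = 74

Forward elimination on [A|b]:
R2 <- R2 - (-4)*R1:  [  0   5   1  -3  21 ]
R4 <- R4 - (2)*R1:  [   0   15    3  -10   62 ]
R4 <- R4 - (3)*R2:  [  0   0   0  -1  -1 ]
Row echelon form:
[ 3  -6   4   2  |    6 ]
[ 0   5   1  -3  |   21 ]
[ 0   0  -2  -4  |  -12 ]
[ 0   0   0  -1  |   -1 ]
Back-substitution:
s = (-1) / -1 = 1
r = (-12 - (-4)*(1)) / -2 = 4
q = (21 - (1)*(4) - (-3)*(1)) / 5 = 4
p = (6 - (-6)*(4) - (4)*(4) - (2)*(1)) / 3 = 4

(4, 4, 4, 1)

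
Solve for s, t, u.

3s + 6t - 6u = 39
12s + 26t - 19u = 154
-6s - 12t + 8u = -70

(1, 4, -2)

Forward elimination on [A|b]:
R2 <- R2 - (4)*R1:  [  0   2   5  -2 ]
R3 <- R3 - (-2)*R1:  [  0   0  -4   8 ]
Row echelon form:
[ 3  6  -6  |  39 ]
[ 0  2   5  |  -2 ]
[ 0  0  -4  |   8 ]
Back-substitution:
u = (8) / -4 = -2
t = (-2 - (5)*(-2)) / 2 = 4
s = (39 - (6)*(4) - (-6)*(-2)) / 3 = 1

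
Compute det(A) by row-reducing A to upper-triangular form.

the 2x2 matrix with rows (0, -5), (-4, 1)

Forward elimination:
R1 <-> R2   (pivot in column 1 was zero)
[ -4   1 ]
[  0  -5 ]
Upper-triangular form:
[ -4   1 ]
[  0  -5 ]
det(A) = (-1)^1 * (-4) * (-5) = -20  (1 row swap -> sign -1)

det(A) = -20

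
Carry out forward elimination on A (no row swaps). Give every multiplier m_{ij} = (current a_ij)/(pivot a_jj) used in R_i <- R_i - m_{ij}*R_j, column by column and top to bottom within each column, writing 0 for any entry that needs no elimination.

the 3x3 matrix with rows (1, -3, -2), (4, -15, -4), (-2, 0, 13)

Forward elimination:
R2 <- R2 - (4)*R1:  [  0  -3   4 ]
R3 <- R3 - (-2)*R1:  [  0  -6   9 ]
R3 <- R3 - (2)*R2:  [ 0  0  1 ]
Multipliers (in order of application): m_{21} = 4, m_{31} = -2, m_{32} = 2

multipliers: 4, -2, 2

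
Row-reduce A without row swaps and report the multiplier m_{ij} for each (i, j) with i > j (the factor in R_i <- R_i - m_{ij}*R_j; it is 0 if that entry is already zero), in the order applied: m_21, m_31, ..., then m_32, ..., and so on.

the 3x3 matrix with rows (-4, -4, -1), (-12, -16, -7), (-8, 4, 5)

multipliers: 3, 2, -3

Forward elimination:
R2 <- R2 - (3)*R1:  [  0  -4  -4 ]
R3 <- R3 - (2)*R1:  [  0  12   7 ]
R3 <- R3 - (-3)*R2:  [  0   0  -5 ]
Multipliers (in order of application): m_{21} = 3, m_{31} = 2, m_{32} = -3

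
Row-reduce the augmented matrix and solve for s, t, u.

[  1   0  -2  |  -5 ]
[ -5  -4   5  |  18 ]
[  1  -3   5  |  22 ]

(1, -2, 3)

Forward elimination on [A|b]:
R2 <- R2 - (-5)*R1:  [  0  -4  -5  -7 ]
R3 <- R3 - (1)*R1:  [  0  -3   7  27 ]
R3 <- R3 - (3/4)*R2:  [     0      0   43/4  129/4 ]
Row echelon form:
[ 1   0    -2  |     -5 ]
[ 0  -4    -5  |     -7 ]
[ 0   0  43/4  |  129/4 ]
Back-substitution:
u = (129/4) / (43/4) = 3
t = (-7 - (-5)*(3)) / -4 = -2
s = (-5 - (-2)*(3)) / 1 = 1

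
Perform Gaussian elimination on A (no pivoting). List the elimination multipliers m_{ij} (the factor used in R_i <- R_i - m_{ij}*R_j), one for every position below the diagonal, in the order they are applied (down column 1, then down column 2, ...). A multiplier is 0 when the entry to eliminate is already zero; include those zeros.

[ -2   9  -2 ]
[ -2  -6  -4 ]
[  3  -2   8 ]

Forward elimination:
R2 <- R2 - (1)*R1:  [   0  -15   -2 ]
R3 <- R3 - (-3/2)*R1:  [    0  23/2     5 ]
R3 <- R3 - (-23/30)*R2:  [     0      0  52/15 ]
Multipliers (in order of application): m_{21} = 1, m_{31} = -3/2, m_{32} = -23/30

multipliers: 1, -3/2, -23/30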